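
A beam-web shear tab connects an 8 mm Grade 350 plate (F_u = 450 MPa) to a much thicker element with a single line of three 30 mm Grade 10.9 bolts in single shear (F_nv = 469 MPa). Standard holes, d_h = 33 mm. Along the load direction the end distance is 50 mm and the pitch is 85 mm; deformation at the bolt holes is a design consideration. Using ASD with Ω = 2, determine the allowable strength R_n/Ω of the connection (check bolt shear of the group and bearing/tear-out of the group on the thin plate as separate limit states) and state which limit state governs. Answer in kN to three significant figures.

Bolt shear: A_b = π·30²/4 = 706.9 mm²; R_n = 469 × 706.9 × 3 × 1 / 1000 = 994.5 kN → 994.5 / 2 = 497 kN.
Bearing (1.2 l_c t F_u ≤ 2.4 d t F_u): upper limit = 2.4·30·8·450 / 1000 = 259.2 kN.
  Edge l_c = 50 − 33/2 = 33.5 → r_n = 144.7 kN; interior l_c = 85 − 33 = 52 → r_n = 224.6 kN.
  R_n,bearing = 1·144.7 + 2·224.6 = 594 kN → 594 / 2 = 297 kN.
Bearing governs: 297 kN.

297 kN (bearing governs)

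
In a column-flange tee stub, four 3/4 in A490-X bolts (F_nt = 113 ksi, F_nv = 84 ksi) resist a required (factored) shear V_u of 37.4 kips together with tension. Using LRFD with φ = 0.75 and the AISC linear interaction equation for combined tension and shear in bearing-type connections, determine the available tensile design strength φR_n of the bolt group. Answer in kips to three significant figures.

A_b = π·0.75²/4 = 0.4418 in²; f_rv = 37.4 / (4 × 0.4418) = 21.16 ksi.
F'_nt = 1.3 F_nt − (F_nt / φF_nv) f_rv = 1.3·113 − (113/(0.75·84))·21.16 = 108.9 ksi, capped at F_nt → F'_nt = 108.9 ksi.
R_n = F'_nt · A_b · n = 108.9 × 0.4418 × 4 = 192.5 kips.
Design strength φR_n = 0.75 × 192.5 = 144 kips.

144 kips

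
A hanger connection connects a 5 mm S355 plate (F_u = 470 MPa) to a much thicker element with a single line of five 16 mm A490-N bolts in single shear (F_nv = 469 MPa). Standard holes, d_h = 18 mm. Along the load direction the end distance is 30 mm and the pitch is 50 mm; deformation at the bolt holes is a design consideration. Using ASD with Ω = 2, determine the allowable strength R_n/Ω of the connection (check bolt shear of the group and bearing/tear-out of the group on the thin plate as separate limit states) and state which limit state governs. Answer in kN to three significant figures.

Bolt shear: A_b = π·16²/4 = 201.1 mm²; R_n = 469 × 201.1 × 5 × 1 / 1000 = 471.5 kN → 471.5 / 2 = 236 kN.
Bearing (1.2 l_c t F_u ≤ 2.4 d t F_u): upper limit = 2.4·16·5·470 / 1000 = 90.24 kN.
  Edge l_c = 30 − 18/2 = 21 → r_n = 59.22 kN; interior l_c = 50 − 18 = 32 → r_n = 90.24 kN.
  R_n,bearing = 1·59.22 + 4·90.24 = 420.2 kN → 420.2 / 2 = 210 kN.
Bearing governs: 210 kN.

210 kN (bearing governs)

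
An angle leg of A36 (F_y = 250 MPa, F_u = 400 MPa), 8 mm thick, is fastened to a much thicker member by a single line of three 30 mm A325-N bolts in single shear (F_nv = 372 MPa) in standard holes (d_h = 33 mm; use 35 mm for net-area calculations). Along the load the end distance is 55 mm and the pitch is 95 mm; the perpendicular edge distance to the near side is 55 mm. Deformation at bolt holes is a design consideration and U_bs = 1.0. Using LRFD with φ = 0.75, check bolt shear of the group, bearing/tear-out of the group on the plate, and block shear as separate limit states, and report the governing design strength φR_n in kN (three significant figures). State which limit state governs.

Bolt shear: A_b = π·30²/4 = 706.9 mm²; R_n = 372 × 706.9 × 3 × 1 / 1000 = 788.9 kN → 0.75 × 788.9 = 592 kN.
Bearing: edge l_c = 38.5, r_n = 147.8 kN; interior l_c = 62, r_n = 230.4 kN; R_n = 147.8 + 2·230.4 = 608.6 kN → 456 kN.
Block shear: A_gv = 1960, A_nv = 1260, A_nt = 300 mm²; R_n = min(0.6F_uA_nv, 0.6F_yA_gv) + U_bs·F_u·A_nt = 414 kN → 310 kN.
Block shear governs: 310 kN.

310 kN (block shear governs)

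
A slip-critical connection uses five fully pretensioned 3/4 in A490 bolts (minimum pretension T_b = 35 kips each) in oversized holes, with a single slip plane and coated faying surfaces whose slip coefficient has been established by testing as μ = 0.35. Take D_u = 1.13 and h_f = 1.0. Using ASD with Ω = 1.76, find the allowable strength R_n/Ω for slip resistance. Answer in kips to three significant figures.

R_n = μ · D_u · h_f · T_b · n_s · n_b = 0.35 × 1.13 × 1.0 × 35 × 1 × 5 = 69.21 kips.
Allowable strength R_n/Ω = 69.21 / 1.76 = 39.3 kips.

39.3 kips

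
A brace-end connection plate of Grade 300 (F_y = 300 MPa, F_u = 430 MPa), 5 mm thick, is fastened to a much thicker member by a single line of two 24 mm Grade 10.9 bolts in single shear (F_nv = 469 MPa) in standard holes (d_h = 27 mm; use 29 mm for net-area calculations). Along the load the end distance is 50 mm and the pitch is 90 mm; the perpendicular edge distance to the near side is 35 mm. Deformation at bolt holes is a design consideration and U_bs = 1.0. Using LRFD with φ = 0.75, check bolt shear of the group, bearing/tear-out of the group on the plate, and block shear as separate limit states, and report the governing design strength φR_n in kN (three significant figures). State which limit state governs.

126 kN (block shear governs)

Bolt shear: A_b = π·24²/4 = 452.4 mm²; R_n = 469 × 452.4 × 2 × 1 / 1000 = 424.3 kN → 0.75 × 424.3 = 318 kN.
Bearing: edge l_c = 36.5, r_n = 94.17 kN; interior l_c = 63, r_n = 123.8 kN; R_n = 94.17 + 1·123.8 = 218 kN → 164 kN.
Block shear: A_gv = 700, A_nv = 482.5, A_nt = 102.5 mm²; R_n = min(0.6F_uA_nv, 0.6F_yA_gv) + U_bs·F_u·A_nt = 168.6 kN → 126 kN.
Block shear governs: 126 kN.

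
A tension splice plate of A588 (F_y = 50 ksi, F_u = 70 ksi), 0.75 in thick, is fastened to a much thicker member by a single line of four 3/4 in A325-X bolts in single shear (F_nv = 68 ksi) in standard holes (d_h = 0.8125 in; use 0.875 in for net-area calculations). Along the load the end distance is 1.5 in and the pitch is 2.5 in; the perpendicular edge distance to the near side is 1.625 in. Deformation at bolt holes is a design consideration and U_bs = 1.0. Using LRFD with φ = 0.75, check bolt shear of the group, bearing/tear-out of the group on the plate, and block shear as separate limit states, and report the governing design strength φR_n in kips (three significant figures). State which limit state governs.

Bolt shear: A_b = π·0.75²/4 = 0.4418 in²; R_n = 68 × 0.4418 × 4 × 1 = 120.2 kips → 0.75 × 120.2 = 90.1 kips.
Bearing: edge l_c = 1.094, r_n = 68.91 kips; interior l_c = 1.688, r_n = 94.5 kips; R_n = 68.91 + 3·94.5 = 352.4 kips → 264 kips.
Block shear: A_gv = 6.75, A_nv = 4.453, A_nt = 0.8906 in²; R_n = min(0.6F_uA_nv, 0.6F_yA_gv) + U_bs·F_u·A_nt = 249.4 kips → 187 kips.
Bolt shear governs: 90.1 kips.

90.1 kips (bolt shear governs)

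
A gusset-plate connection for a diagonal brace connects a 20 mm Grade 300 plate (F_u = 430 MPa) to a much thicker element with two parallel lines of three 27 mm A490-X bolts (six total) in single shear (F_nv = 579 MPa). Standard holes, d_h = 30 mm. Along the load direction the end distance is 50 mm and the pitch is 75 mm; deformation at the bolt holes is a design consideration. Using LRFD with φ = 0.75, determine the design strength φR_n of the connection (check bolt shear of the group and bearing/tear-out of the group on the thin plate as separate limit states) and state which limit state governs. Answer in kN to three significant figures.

1490 kN (bolt shear governs)

Bolt shear: A_b = π·27²/4 = 572.6 mm²; R_n = 579 × 572.6 × 6 × 1 / 1000 = 1989 kN → 0.75 × 1989 = 1490 kN.
Bearing (1.2 l_c t F_u ≤ 2.4 d t F_u): upper limit = 2.4·27·20·430 / 1000 = 557.3 kN.
  Edge l_c = 50 − 30/2 = 35 → r_n = 361.2 kN; interior l_c = 75 − 30 = 45 → r_n = 464.4 kN.
  R_n,bearing = 2·361.2 + 4·464.4 = 2580 kN → 0.75 × 2580 = 1940 kN.
Bolt shear governs: 1490 kN.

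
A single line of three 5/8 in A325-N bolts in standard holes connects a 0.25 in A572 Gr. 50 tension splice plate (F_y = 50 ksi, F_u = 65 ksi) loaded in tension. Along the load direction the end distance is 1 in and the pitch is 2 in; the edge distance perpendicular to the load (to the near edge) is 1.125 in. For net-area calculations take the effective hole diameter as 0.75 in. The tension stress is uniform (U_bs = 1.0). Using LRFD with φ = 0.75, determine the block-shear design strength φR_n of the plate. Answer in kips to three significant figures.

Shear plane L_v = 1 + 2·2 = 5 in; A_gv = 5 × 0.25 = 1.25 in².
A_nv = (5 − 2.5·0.75) × 0.25 = 0.7812 in².
A_nt = (1.125 − 0.5·0.75) × 0.25 = 0.1875 in².
0.6 F_u A_nv = 30.47 kips; 0.6 F_y A_gv = 37.5 kips → shear rupture governs the shear term.
R_n = 30.47 + 1.0 × 65 × 0.1875 = 42.66 kips.
Design strength φR_n = 0.75 × 42.66 = 32 kips.

32 kips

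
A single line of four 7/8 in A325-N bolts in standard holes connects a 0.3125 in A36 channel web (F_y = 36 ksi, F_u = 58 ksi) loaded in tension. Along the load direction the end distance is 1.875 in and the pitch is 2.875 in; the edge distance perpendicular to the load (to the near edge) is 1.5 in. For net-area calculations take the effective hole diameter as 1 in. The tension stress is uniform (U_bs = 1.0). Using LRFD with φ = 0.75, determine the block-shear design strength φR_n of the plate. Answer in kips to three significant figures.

Shear plane L_v = 1.875 + 3·2.875 = 10.5 in; A_gv = 10.5 × 0.3125 = 3.281 in².
A_nv = (10.5 − 3.5·1) × 0.3125 = 2.188 in².
A_nt = (1.5 − 0.5·1) × 0.3125 = 0.3125 in².
0.6 F_u A_nv = 76.12 kips; 0.6 F_y A_gv = 70.88 kips → shear yielding governs the shear term.
R_n = 70.88 + 1.0 × 58 × 0.3125 = 89 kips.
Design strength φR_n = 0.75 × 89 = 66.8 kips.

66.8 kips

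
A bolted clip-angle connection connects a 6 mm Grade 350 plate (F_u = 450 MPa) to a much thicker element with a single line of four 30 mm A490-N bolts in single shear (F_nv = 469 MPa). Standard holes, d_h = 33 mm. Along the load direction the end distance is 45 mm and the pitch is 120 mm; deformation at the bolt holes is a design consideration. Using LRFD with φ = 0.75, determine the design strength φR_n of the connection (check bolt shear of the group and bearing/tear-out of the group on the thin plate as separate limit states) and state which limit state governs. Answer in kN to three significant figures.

Bolt shear: A_b = π·30²/4 = 706.9 mm²; R_n = 469 × 706.9 × 4 × 1 / 1000 = 1326 kN → 0.75 × 1326 = 995 kN.
Bearing (1.2 l_c t F_u ≤ 2.4 d t F_u): upper limit = 2.4·30·6·450 / 1000 = 194.4 kN.
  Edge l_c = 45 − 33/2 = 28.5 → r_n = 92.34 kN; interior l_c = 120 − 33 = 87 → r_n = 194.4 kN.
  R_n,bearing = 1·92.34 + 3·194.4 = 675.5 kN → 0.75 × 675.5 = 507 kN.
Bearing governs: 507 kN.

507 kN (bearing governs)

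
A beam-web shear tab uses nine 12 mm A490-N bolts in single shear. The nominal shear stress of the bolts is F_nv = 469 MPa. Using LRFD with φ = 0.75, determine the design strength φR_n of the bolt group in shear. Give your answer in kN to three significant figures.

358 kN

A_b = π × 12² / 4 = 113.1 mm².
R_n = F_nv · A_b · n · n_s = 469 × 113.1 × 9 × 1 / 1000 = 477.4 kN.
Design strength φR_n = 0.75 × 477.4 = 358 kN.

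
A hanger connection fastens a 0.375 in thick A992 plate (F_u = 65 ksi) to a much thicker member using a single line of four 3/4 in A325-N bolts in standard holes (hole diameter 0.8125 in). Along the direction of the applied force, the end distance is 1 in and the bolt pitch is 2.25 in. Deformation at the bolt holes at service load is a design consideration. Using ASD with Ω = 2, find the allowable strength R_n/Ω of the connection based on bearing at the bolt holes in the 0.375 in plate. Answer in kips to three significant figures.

Per bolt r_n = 1.2 l_c t F_u ≤ 2.4 d t F_u; upper limit = 2.4 × 0.75 × 0.375 × 65 = 43.87 kips.
Edge bolt: l_c = 1 − 0.8125/2 = 0.5938 in → 1.2 × 0.5938 × 0.375 × 65 = 17.37 → r_n = 17.37 kips.
Interior bolts: l_c = 2.25 − 0.8125 = 1.438 in → 1.2 × 1.438 × 0.375 × 65 = 42.05 → r_n = 42.05 kips.
R_n = 1 × 17.37 + 3 × 42.05 = 143.5 kips.
Allowable strength R_n/Ω = 143.5 / 2 = 71.8 kips.

71.8 kips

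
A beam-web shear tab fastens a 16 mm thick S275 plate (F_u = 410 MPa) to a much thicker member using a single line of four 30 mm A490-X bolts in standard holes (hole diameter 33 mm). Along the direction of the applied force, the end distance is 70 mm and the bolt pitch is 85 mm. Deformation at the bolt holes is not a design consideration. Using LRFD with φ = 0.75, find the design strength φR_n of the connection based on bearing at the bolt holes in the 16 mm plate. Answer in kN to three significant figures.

Per bolt r_n = 1.5 l_c t F_u ≤ 3.0 d t F_u; upper limit = 3.0 × 30 × 16 × 410 / 1000 = 590.4 kN.
Edge bolt: l_c = 70 − 33/2 = 53.5 mm → 1.5 × 53.5 × 16 × 410 / 1000 = 526.4 → r_n = 526.4 kN.
Interior bolts: l_c = 85 − 33 = 52 mm → 1.5 × 52 × 16 × 410 / 1000 = 511.7 → r_n = 511.7 kN.
R_n = 1 × 526.4 + 3 × 511.7 = 2061 kN.
Design strength φR_n = 0.75 × 2061 = 1550 kN.

1550 kN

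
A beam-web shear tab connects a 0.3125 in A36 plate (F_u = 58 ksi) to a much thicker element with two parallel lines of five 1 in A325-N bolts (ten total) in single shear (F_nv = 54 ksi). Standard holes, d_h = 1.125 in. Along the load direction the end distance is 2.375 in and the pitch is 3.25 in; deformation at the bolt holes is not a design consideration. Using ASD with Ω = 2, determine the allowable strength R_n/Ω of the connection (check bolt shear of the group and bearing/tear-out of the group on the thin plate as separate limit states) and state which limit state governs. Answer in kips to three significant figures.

Bolt shear: A_b = π·1²/4 = 0.7854 in²; R_n = 54 × 0.7854 × 10 × 1 = 424.1 kips → 424.1 / 2 = 212 kips.
Bearing (1.5 l_c t F_u ≤ 3.0 d t F_u): upper limit = 3.0·1·0.3125·58 = 54.38 kips.
  Edge l_c = 2.375 − 1.125/2 = 1.812 → r_n = 49.28 kips; interior l_c = 3.25 − 1.125 = 2.125 → r_n = 54.38 kips.
  R_n,bearing = 2·49.28 + 8·54.38 = 533.6 kips → 533.6 / 2 = 267 kips.
Bolt shear governs: 212 kips.

212 kips (bolt shear governs)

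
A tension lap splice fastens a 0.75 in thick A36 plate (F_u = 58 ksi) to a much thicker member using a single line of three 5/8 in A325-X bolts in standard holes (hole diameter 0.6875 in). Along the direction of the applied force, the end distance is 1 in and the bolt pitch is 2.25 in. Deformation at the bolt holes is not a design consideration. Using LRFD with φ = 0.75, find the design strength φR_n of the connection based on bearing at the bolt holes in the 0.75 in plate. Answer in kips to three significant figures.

Per bolt r_n = 1.5 l_c t F_u ≤ 3.0 d t F_u; upper limit = 3.0 × 0.625 × 0.75 × 58 = 81.56 kips.
Edge bolt: l_c = 1 − 0.6875/2 = 0.6562 in → 1.5 × 0.6562 × 0.75 × 58 = 42.82 → r_n = 42.82 kips.
Interior bolts: l_c = 2.25 − 0.6875 = 1.562 in → 1.5 × 1.562 × 0.75 × 58 = 102 → r_n = 81.56 kips.
R_n = 1 × 42.82 + 2 × 81.56 = 205.9 kips.
Design strength φR_n = 0.75 × 205.9 = 154 kips.

154 kips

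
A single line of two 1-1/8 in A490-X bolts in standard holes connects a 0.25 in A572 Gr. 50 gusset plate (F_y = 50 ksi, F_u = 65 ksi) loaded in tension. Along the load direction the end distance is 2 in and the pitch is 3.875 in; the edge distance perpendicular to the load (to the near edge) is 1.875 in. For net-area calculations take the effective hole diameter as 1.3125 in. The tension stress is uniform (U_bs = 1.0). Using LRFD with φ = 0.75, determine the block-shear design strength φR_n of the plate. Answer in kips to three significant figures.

Shear plane L_v = 2 + 1·3.875 = 5.875 in; A_gv = 5.875 × 0.25 = 1.469 in².
A_nv = (5.875 − 1.5·1.3125) × 0.25 = 0.9766 in².
A_nt = (1.875 − 0.5·1.3125) × 0.25 = 0.3047 in².
0.6 F_u A_nv = 38.09 kips; 0.6 F_y A_gv = 44.06 kips → shear rupture governs the shear term.
R_n = 38.09 + 1.0 × 65 × 0.3047 = 57.89 kips.
Design strength φR_n = 0.75 × 57.89 = 43.4 kips.

43.4 kips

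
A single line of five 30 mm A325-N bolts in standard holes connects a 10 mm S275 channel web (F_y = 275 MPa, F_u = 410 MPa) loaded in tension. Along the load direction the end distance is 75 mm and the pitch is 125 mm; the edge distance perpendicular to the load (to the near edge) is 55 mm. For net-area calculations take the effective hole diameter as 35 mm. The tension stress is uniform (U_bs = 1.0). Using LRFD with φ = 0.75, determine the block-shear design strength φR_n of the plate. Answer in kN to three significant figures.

827 kN

Shear plane L_v = 75 + 4·125 = 575 mm; A_gv = 575 × 10 = 5750 mm².
A_nv = (575 − 4.5·35) × 10 = 4175 mm².
A_nt = (55 − 0.5·35) × 10 = 375 mm².
0.6 F_u A_nv = 1027 kN; 0.6 F_y A_gv = 948.8 kN → shear yielding governs the shear term.
R_n = 948.8 + 1.0 × 410 × 375 / 1000 = 1102 kN.
Design strength φR_n = 0.75 × 1102 = 827 kN.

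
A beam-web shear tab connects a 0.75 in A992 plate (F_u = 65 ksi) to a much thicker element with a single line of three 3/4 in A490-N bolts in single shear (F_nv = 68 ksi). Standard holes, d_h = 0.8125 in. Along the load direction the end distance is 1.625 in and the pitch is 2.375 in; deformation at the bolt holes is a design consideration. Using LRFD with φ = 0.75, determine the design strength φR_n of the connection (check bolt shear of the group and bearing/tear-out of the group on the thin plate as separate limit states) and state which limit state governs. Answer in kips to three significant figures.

Bolt shear: A_b = π·0.75²/4 = 0.4418 in²; R_n = 68 × 0.4418 × 3 × 1 = 90.12 kips → 0.75 × 90.12 = 67.6 kips.
Bearing (1.2 l_c t F_u ≤ 2.4 d t F_u): upper limit = 2.4·0.75·0.75·65 = 87.75 kips.
  Edge l_c = 1.625 − 0.8125/2 = 1.219 → r_n = 71.3 kips; interior l_c = 2.375 − 0.8125 = 1.562 → r_n = 87.75 kips.
  R_n,bearing = 1·71.3 + 2·87.75 = 246.8 kips → 0.75 × 246.8 = 185 kips.
Bolt shear governs: 67.6 kips.

67.6 kips (bolt shear governs)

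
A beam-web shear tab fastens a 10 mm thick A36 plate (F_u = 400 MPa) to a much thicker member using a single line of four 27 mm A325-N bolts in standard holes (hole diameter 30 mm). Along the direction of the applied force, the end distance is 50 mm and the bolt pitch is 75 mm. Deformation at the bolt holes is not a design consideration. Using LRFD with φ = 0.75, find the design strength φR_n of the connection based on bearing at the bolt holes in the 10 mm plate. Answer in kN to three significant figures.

765 kN

Per bolt r_n = 1.5 l_c t F_u ≤ 3.0 d t F_u; upper limit = 3.0 × 27 × 10 × 400 / 1000 = 324 kN.
Edge bolt: l_c = 50 − 30/2 = 35 mm → 1.5 × 35 × 10 × 400 / 1000 = 210 → r_n = 210 kN.
Interior bolts: l_c = 75 − 30 = 45 mm → 1.5 × 45 × 10 × 400 / 1000 = 270 → r_n = 270 kN.
R_n = 1 × 210 + 3 × 270 = 1020 kN.
Design strength φR_n = 0.75 × 1020 = 765 kN.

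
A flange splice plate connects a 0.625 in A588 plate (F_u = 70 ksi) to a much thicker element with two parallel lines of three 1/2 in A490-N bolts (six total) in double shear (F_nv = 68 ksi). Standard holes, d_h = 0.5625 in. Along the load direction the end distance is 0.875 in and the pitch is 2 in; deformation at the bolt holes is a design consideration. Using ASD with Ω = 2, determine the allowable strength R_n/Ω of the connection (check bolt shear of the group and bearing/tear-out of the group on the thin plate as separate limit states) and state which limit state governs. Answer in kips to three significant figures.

Bolt shear: A_b = π·0.5²/4 = 0.1963 in²; R_n = 68 × 0.1963 × 6 × 2 = 160.2 kips → 160.2 / 2 = 80.1 kips.
Bearing (1.2 l_c t F_u ≤ 2.4 d t F_u): upper limit = 2.4·0.5·0.625·70 = 52.5 kips.
  Edge l_c = 0.875 − 0.5625/2 = 0.5938 → r_n = 31.17 kips; interior l_c = 2 − 0.5625 = 1.438 → r_n = 52.5 kips.
  R_n,bearing = 2·31.17 + 4·52.5 = 272.3 kips → 272.3 / 2 = 136 kips.
Bolt shear governs: 80.1 kips.

80.1 kips (bolt shear governs)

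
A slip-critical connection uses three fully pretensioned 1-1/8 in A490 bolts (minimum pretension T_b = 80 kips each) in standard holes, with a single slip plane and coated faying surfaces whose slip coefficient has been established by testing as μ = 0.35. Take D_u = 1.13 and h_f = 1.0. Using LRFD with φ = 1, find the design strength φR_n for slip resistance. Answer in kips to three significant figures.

94.9 kips

R_n = μ · D_u · h_f · T_b · n_s · n_b = 0.35 × 1.13 × 1.0 × 80 × 1 × 3 = 94.92 kips.
Design strength φR_n = 1 × 94.92 = 94.9 kips.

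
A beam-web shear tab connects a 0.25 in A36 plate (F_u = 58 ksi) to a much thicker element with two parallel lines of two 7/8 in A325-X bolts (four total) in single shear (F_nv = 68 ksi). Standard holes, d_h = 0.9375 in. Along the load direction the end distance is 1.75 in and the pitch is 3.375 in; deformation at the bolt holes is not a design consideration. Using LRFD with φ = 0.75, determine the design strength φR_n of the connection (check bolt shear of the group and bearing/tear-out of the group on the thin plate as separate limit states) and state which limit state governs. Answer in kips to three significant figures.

98.9 kips (bearing governs)

Bolt shear: A_b = π·0.875²/4 = 0.6013 in²; R_n = 68 × 0.6013 × 4 × 1 = 163.6 kips → 0.75 × 163.6 = 123 kips.
Bearing (1.5 l_c t F_u ≤ 3.0 d t F_u): upper limit = 3.0·0.875·0.25·58 = 38.06 kips.
  Edge l_c = 1.75 − 0.9375/2 = 1.281 → r_n = 27.87 kips; interior l_c = 3.375 − 0.9375 = 2.438 → r_n = 38.06 kips.
  R_n,bearing = 2·27.87 + 2·38.06 = 131.9 kips → 0.75 × 131.9 = 98.9 kips.
Bearing governs: 98.9 kips.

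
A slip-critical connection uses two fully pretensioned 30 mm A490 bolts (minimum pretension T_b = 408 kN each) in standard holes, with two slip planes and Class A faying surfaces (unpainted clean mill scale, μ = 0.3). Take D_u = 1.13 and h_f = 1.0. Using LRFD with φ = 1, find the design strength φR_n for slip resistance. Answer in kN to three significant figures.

R_n = μ · D_u · h_f · T_b · n_s · n_b = 0.3 × 1.13 × 1.0 × 408 × 2 × 2 = 553.2 kN.
Design strength φR_n = 1 × 553.2 = 553 kN.

553 kN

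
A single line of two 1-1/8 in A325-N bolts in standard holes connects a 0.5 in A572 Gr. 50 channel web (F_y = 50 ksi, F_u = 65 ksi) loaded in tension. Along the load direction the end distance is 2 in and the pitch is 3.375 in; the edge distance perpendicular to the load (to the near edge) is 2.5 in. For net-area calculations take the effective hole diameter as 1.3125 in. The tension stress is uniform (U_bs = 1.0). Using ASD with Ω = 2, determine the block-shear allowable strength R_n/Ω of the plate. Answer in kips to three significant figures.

Shear plane L_v = 2 + 1·3.375 = 5.375 in; A_gv = 5.375 × 0.5 = 2.688 in².
A_nv = (5.375 − 1.5·1.3125) × 0.5 = 1.703 in².
A_nt = (2.5 − 0.5·1.3125) × 0.5 = 0.9219 in².
0.6 F_u A_nv = 66.42 kips; 0.6 F_y A_gv = 80.62 kips → shear rupture governs the shear term.
R_n = 66.42 + 1.0 × 65 × 0.9219 = 126.3 kips.
Allowable strength R_n/Ω = 126.3 / 2 = 63.2 kips.

63.2 kips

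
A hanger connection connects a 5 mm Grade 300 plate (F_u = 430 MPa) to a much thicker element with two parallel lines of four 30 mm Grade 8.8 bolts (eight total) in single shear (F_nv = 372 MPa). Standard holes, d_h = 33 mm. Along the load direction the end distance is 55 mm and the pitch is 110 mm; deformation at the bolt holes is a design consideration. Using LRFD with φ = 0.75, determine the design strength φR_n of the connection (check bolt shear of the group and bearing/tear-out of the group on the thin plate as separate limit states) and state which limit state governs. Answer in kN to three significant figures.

Bolt shear: A_b = π·30²/4 = 706.9 mm²; R_n = 372 × 706.9 × 8 × 1 / 1000 = 2104 kN → 0.75 × 2104 = 1580 kN.
Bearing (1.2 l_c t F_u ≤ 2.4 d t F_u): upper limit = 2.4·30·5·430 / 1000 = 154.8 kN.
  Edge l_c = 55 − 33/2 = 38.5 → r_n = 99.33 kN; interior l_c = 110 − 33 = 77 → r_n = 154.8 kN.
  R_n,bearing = 2·99.33 + 6·154.8 = 1127 kN → 0.75 × 1127 = 846 kN.
Bearing governs: 846 kN.

846 kN (bearing governs)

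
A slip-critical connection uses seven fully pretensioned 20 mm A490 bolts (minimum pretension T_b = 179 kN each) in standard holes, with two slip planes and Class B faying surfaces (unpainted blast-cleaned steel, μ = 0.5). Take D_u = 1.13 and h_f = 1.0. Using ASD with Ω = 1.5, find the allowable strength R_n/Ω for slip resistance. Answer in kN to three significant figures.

R_n = μ · D_u · h_f · T_b · n_s · n_b = 0.5 × 1.13 × 1.0 × 179 × 2 × 7 = 1416 kN.
Allowable strength R_n/Ω = 1416 / 1.5 = 944 kN.

944 kN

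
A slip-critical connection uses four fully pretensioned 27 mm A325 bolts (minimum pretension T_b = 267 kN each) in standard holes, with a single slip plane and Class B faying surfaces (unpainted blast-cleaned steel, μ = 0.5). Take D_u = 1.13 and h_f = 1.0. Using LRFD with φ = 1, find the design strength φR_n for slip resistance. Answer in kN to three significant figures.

R_n = μ · D_u · h_f · T_b · n_s · n_b = 0.5 × 1.13 × 1.0 × 267 × 1 × 4 = 603.4 kN.
Design strength φR_n = 1 × 603.4 = 603 kN.

603 kN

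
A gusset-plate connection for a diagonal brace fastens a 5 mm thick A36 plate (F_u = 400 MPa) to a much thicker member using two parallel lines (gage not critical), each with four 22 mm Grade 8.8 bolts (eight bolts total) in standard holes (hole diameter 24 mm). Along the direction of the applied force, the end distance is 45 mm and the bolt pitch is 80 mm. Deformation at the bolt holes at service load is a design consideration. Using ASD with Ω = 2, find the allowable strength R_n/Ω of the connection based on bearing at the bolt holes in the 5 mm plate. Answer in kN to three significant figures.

396 kN

Per bolt r_n = 1.2 l_c t F_u ≤ 2.4 d t F_u; upper limit = 2.4 × 22 × 5 × 400 / 1000 = 105.6 kN.
Edge bolt: l_c = 45 − 24/2 = 33 mm → 1.2 × 33 × 5 × 400 / 1000 = 79.2 → r_n = 79.2 kN.
Interior bolts: l_c = 80 − 24 = 56 mm → 1.2 × 56 × 5 × 400 / 1000 = 134.4 → r_n = 105.6 kN.
R_n = 2 × 79.2 + 6 × 105.6 = 792 kN.
Allowable strength R_n/Ω = 792 / 2 = 396 kN.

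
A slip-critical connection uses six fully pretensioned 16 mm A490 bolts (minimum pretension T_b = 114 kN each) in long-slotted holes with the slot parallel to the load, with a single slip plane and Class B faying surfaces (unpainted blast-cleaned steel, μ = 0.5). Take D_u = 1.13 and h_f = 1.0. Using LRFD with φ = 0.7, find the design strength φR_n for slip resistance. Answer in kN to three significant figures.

R_n = μ · D_u · h_f · T_b · n_s · n_b = 0.5 × 1.13 × 1.0 × 114 × 1 × 6 = 386.5 kN.
Design strength φR_n = 0.7 × 386.5 = 271 kN.

271 kN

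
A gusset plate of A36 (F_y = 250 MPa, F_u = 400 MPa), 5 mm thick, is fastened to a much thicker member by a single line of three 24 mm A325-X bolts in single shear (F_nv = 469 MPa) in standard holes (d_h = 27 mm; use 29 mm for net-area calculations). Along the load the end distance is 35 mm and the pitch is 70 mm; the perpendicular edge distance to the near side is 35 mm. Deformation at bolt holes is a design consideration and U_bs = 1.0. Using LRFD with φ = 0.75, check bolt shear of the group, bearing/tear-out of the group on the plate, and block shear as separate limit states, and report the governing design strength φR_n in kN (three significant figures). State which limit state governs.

Bolt shear: A_b = π·24²/4 = 452.4 mm²; R_n = 469 × 452.4 × 3 × 1 / 1000 = 636.5 kN → 0.75 × 636.5 = 477 kN.
Bearing: edge l_c = 21.5, r_n = 51.6 kN; interior l_c = 43, r_n = 103.2 kN; R_n = 51.6 + 2·103.2 = 258 kN → 194 kN.
Block shear: A_gv = 875, A_nv = 512.5, A_nt = 102.5 mm²; R_n = min(0.6F_uA_nv, 0.6F_yA_gv) + U_bs·F_u·A_nt = 164 kN → 123 kN.
Block shear governs: 123 kN.

123 kN (block shear governs)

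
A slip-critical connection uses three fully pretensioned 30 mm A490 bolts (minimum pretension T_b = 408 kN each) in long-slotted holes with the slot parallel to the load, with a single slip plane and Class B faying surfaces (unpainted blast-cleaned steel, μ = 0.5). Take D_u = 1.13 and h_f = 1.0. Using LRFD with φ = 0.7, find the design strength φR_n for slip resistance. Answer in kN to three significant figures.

R_n = μ · D_u · h_f · T_b · n_s · n_b = 0.5 × 1.13 × 1.0 × 408 × 1 × 3 = 691.6 kN.
Design strength φR_n = 0.7 × 691.6 = 484 kN.

484 kN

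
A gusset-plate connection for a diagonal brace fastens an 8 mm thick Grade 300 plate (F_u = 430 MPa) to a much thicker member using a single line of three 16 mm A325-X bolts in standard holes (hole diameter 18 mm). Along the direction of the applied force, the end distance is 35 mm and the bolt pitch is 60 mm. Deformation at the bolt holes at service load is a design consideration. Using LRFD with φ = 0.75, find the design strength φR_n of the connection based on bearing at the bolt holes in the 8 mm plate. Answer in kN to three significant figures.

Per bolt r_n = 1.2 l_c t F_u ≤ 2.4 d t F_u; upper limit = 2.4 × 16 × 8 × 430 / 1000 = 132.1 kN.
Edge bolt: l_c = 35 − 18/2 = 26 mm → 1.2 × 26 × 8 × 430 / 1000 = 107.3 → r_n = 107.3 kN.
Interior bolts: l_c = 60 − 18 = 42 mm → 1.2 × 42 × 8 × 430 / 1000 = 173.4 → r_n = 132.1 kN.
R_n = 1 × 107.3 + 2 × 132.1 = 371.5 kN.
Design strength φR_n = 0.75 × 371.5 = 279 kN.

279 kN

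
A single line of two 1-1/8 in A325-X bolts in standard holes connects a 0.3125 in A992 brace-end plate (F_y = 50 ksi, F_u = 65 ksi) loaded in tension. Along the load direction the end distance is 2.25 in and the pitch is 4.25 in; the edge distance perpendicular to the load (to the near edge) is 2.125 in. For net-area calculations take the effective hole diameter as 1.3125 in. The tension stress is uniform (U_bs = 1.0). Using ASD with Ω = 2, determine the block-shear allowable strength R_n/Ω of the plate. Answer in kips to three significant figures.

Shear plane L_v = 2.25 + 1·4.25 = 6.5 in; A_gv = 6.5 × 0.3125 = 2.031 in².
A_nv = (6.5 − 1.5·1.3125) × 0.3125 = 1.416 in².
A_nt = (2.125 − 0.5·1.3125) × 0.3125 = 0.459 in².
0.6 F_u A_nv = 55.22 kips; 0.6 F_y A_gv = 60.94 kips → shear rupture governs the shear term.
R_n = 55.22 + 1.0 × 65 × 0.459 = 85.06 kips.
Allowable strength R_n/Ω = 85.06 / 2 = 42.5 kips.

42.5 kips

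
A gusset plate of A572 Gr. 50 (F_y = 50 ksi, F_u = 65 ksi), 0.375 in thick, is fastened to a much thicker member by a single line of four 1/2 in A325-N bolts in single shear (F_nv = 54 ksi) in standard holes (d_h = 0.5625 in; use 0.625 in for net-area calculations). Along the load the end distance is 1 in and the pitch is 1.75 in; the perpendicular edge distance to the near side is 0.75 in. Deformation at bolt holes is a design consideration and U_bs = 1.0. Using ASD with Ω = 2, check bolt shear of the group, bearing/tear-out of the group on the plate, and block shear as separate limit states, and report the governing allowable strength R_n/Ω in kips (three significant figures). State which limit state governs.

21.2 kips (bolt shear governs)

Bolt shear: A_b = π·0.5²/4 = 0.1963 in²; R_n = 54 × 0.1963 × 4 × 1 = 42.41 kips → 42.41 / 2 = 21.2 kips.
Bearing: edge l_c = 0.7188, r_n = 21.02 kips; interior l_c = 1.188, r_n = 29.25 kips; R_n = 21.02 + 3·29.25 = 108.8 kips → 54.4 kips.
Block shear: A_gv = 2.344, A_nv = 1.523, A_nt = 0.1641 in²; R_n = min(0.6F_uA_nv, 0.6F_yA_gv) + U_bs·F_u·A_nt = 70.08 kips → 35 kips.
Bolt shear governs: 21.2 kips.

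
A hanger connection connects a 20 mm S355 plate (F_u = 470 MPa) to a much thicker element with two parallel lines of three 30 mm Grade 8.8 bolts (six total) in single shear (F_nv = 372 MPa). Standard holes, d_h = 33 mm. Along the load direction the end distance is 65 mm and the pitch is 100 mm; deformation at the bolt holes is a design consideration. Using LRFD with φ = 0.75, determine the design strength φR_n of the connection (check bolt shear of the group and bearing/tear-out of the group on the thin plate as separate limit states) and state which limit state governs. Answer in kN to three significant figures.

1180 kN (bolt shear governs)

Bolt shear: A_b = π·30²/4 = 706.9 mm²; R_n = 372 × 706.9 × 6 × 1 / 1000 = 1578 kN → 0.75 × 1578 = 1180 kN.
Bearing (1.2 l_c t F_u ≤ 2.4 d t F_u): upper limit = 2.4·30·20·470 / 1000 = 676.8 kN.
  Edge l_c = 65 − 33/2 = 48.5 → r_n = 547.1 kN; interior l_c = 100 − 33 = 67 → r_n = 676.8 kN.
  R_n,bearing = 2·547.1 + 4·676.8 = 3801 kN → 0.75 × 3801 = 2850 kN.
Bolt shear governs: 1180 kN.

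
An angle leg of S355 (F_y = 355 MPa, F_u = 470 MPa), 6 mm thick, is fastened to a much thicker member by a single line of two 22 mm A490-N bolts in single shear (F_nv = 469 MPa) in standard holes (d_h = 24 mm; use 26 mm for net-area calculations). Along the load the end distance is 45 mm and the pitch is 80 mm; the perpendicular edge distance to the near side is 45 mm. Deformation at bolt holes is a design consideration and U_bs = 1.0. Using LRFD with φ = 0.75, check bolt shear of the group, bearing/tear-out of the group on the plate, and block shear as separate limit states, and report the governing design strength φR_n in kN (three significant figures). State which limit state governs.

177 kN (block shear governs)

Bolt shear: A_b = π·22²/4 = 380.1 mm²; R_n = 469 × 380.1 × 2 × 1 / 1000 = 356.6 kN → 0.75 × 356.6 = 267 kN.
Bearing: edge l_c = 33, r_n = 111.7 kN; interior l_c = 56, r_n = 148.9 kN; R_n = 111.7 + 1·148.9 = 260.6 kN → 195 kN.
Block shear: A_gv = 750, A_nv = 516, A_nt = 192 mm²; R_n = min(0.6F_uA_nv, 0.6F_yA_gv) + U_bs·F_u·A_nt = 235.8 kN → 177 kN.
Block shear governs: 177 kN.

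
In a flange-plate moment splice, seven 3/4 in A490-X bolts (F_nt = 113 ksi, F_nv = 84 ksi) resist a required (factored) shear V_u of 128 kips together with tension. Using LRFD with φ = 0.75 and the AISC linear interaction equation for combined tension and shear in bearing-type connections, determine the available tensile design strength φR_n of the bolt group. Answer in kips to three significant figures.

A_b = π·0.75²/4 = 0.4418 in²; f_rv = 128 / (7 × 0.4418) = 41.39 ksi.
F'_nt = 1.3 F_nt − (F_nt / φF_nv) f_rv = 1.3·113 − (113/(0.75·84))·41.39 = 72.66 ksi, capped at F_nt → F'_nt = 72.66 ksi.
R_n = F'_nt · A_b · n = 72.66 × 0.4418 × 7 = 224.7 kips.
Design strength φR_n = 0.75 × 224.7 = 169 kips.

169 kips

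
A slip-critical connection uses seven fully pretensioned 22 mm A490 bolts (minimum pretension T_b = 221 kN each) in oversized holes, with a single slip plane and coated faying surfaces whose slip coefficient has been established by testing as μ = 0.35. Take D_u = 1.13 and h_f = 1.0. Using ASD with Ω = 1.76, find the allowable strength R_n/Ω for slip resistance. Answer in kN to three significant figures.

R_n = μ · D_u · h_f · T_b · n_s · n_b = 0.35 × 1.13 × 1.0 × 221 × 1 × 7 = 611.8 kN.
Allowable strength R_n/Ω = 611.8 / 1.76 = 348 kN.

348 kN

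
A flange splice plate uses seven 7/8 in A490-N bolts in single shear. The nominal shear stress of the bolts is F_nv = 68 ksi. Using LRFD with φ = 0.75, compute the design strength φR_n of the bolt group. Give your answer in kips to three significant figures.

215 kips

A_b = π × 0.875² / 4 = 0.6013 in².
R_n = F_nv · A_b · n · n_s = 68 × 0.6013 × 7 × 1 = 286.2 kips.
Design strength φR_n = 0.75 × 286.2 = 215 kips.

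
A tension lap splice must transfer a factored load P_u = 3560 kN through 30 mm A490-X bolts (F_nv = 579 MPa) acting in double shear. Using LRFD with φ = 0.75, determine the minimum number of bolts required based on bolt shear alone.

6 bolts

A_b = π·30²/4 = 706.9 mm².
Per-bolt design strength φR_n = 0.75 × 579 × 706.9 × 2 / 1000 = 613.9 kN.
n ≥ 3560 / 613.9 = 5.799 → use 6 bolts.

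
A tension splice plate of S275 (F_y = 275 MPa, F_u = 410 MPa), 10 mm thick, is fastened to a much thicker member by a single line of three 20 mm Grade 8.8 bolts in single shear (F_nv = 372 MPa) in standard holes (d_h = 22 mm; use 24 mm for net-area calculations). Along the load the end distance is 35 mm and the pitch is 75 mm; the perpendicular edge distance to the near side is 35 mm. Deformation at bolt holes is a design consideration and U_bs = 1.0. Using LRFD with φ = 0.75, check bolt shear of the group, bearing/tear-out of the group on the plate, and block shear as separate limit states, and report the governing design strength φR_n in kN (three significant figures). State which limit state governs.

Bolt shear: A_b = π·20²/4 = 314.2 mm²; R_n = 372 × 314.2 × 3 × 1 / 1000 = 350.6 kN → 0.75 × 350.6 = 263 kN.
Bearing: edge l_c = 24, r_n = 118.1 kN; interior l_c = 53, r_n = 196.8 kN; R_n = 118.1 + 2·196.8 = 511.7 kN → 384 kN.
Block shear: A_gv = 1850, A_nv = 1250, A_nt = 230 mm²; R_n = min(0.6F_uA_nv, 0.6F_yA_gv) + U_bs·F_u·A_nt = 399.6 kN → 300 kN.
Bolt shear governs: 263 kN.

263 kN (bolt shear governs)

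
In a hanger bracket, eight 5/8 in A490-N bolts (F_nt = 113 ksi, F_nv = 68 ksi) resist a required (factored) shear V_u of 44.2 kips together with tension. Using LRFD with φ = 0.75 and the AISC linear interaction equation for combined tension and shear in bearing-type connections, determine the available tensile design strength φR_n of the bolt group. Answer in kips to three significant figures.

A_b = π·0.625²/4 = 0.3068 in²; f_rv = 44.2 / (8 × 0.3068) = 18.01 ksi.
F'_nt = 1.3 F_nt − (F_nt / φF_nv) f_rv = 1.3·113 − (113/(0.75·68))·18.01 = 107 ksi, capped at F_nt → F'_nt = 107 ksi.
R_n = F'_nt · A_b · n = 107 × 0.3068 × 8 = 262.6 kips.
Design strength φR_n = 0.75 × 262.6 = 197 kips.

197 kips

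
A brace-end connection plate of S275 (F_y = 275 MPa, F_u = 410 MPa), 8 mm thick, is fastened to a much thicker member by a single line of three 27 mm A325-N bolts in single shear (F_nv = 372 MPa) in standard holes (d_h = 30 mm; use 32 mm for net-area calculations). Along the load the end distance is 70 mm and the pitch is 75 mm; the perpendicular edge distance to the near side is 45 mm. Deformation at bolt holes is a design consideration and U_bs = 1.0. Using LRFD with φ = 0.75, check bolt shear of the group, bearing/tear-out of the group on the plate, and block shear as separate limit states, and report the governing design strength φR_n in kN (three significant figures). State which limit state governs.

278 kN (block shear governs)

Bolt shear: A_b = π·27²/4 = 572.6 mm²; R_n = 372 × 572.6 × 3 × 1 / 1000 = 639 kN → 0.75 × 639 = 479 kN.
Bearing: edge l_c = 55, r_n = 212.5 kN; interior l_c = 45, r_n = 177.1 kN; R_n = 212.5 + 2·177.1 = 566.8 kN → 425 kN.
Block shear: A_gv = 1760, A_nv = 1120, A_nt = 232 mm²; R_n = min(0.6F_uA_nv, 0.6F_yA_gv) + U_bs·F_u·A_nt = 370.6 kN → 278 kN.
Block shear governs: 278 kN.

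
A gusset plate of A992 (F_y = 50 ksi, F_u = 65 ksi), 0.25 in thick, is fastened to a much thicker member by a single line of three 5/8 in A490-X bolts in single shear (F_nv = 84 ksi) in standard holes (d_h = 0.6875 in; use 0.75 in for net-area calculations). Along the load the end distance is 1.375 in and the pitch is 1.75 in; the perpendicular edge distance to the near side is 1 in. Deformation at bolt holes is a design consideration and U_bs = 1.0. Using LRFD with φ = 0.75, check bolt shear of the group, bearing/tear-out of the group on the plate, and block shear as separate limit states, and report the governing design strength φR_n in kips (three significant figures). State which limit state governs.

29.6 kips (block shear governs)

Bolt shear: A_b = π·0.625²/4 = 0.3068 in²; R_n = 84 × 0.3068 × 3 × 1 = 77.31 kips → 0.75 × 77.31 = 58 kips.
Bearing: edge l_c = 1.031, r_n = 20.11 kips; interior l_c = 1.062, r_n = 20.72 kips; R_n = 20.11 + 2·20.72 = 61.55 kips → 46.2 kips.
Block shear: A_gv = 1.219, A_nv = 0.75, A_nt = 0.1562 in²; R_n = min(0.6F_uA_nv, 0.6F_yA_gv) + U_bs·F_u·A_nt = 39.41 kips → 29.6 kips.
Block shear governs: 29.6 kips.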